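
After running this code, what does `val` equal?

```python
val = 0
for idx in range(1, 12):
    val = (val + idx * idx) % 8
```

Let's trace through this code step by step.

Initialize: val = 0
Entering loop: for idx in range(1, 12):

After execution: val = 2
2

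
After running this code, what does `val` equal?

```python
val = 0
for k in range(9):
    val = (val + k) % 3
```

Let's trace through this code step by step.

Initialize: val = 0
Entering loop: for k in range(9):

After execution: val = 0
0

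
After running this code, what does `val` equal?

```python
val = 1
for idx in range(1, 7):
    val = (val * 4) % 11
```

Let's trace through this code step by step.

Initialize: val = 1
Entering loop: for idx in range(1, 7):

After execution: val = 4
4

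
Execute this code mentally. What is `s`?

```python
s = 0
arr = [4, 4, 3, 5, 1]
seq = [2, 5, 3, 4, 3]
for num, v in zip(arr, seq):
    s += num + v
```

Let's trace through this code step by step.

Initialize: s = 0
Initialize: arr = [4, 4, 3, 5, 1]
Initialize: seq = [2, 5, 3, 4, 3]
Entering loop: for num, v in zip(arr, seq):

After execution: s = 34
34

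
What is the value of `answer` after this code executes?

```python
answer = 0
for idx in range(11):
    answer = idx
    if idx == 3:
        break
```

Let's trace through this code step by step.

Initialize: answer = 0
Entering loop: for idx in range(11):

After execution: answer = 3
3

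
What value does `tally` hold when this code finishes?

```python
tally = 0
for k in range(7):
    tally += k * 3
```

Let's trace through this code step by step.

Initialize: tally = 0
Entering loop: for k in range(7):

After execution: tally = 63
63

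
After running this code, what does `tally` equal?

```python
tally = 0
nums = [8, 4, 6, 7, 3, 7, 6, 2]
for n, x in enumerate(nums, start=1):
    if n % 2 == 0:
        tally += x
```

Let's trace through this code step by step.

Initialize: tally = 0
Initialize: nums = [8, 4, 6, 7, 3, 7, 6, 2]
Entering loop: for n, x in enumerate(nums, start=1):

After execution: tally = 20
20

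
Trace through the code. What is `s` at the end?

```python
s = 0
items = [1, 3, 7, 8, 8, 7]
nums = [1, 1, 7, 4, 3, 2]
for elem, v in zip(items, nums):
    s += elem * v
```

Let's trace through this code step by step.

Initialize: s = 0
Initialize: items = [1, 3, 7, 8, 8, 7]
Initialize: nums = [1, 1, 7, 4, 3, 2]
Entering loop: for elem, v in zip(items, nums):

After execution: s = 123
123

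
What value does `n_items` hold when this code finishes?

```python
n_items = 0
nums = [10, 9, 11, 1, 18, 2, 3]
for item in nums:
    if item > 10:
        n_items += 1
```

Let's trace through this code step by step.

Initialize: n_items = 0
Initialize: nums = [10, 9, 11, 1, 18, 2, 3]
Entering loop: for item in nums:

After execution: n_items = 2
2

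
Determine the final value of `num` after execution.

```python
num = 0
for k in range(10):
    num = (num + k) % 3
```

Let's trace through this code step by step.

Initialize: num = 0
Entering loop: for k in range(10):

After execution: num = 0
0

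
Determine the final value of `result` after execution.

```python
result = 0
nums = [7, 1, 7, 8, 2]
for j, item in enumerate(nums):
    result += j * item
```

Let's trace through this code step by step.

Initialize: result = 0
Initialize: nums = [7, 1, 7, 8, 2]
Entering loop: for j, item in enumerate(nums):

After execution: result = 47
47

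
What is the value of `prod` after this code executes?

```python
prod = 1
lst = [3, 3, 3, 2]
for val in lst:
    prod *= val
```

Let's trace through this code step by step.

Initialize: prod = 1
Initialize: lst = [3, 3, 3, 2]
Entering loop: for val in lst:

After execution: prod = 54
54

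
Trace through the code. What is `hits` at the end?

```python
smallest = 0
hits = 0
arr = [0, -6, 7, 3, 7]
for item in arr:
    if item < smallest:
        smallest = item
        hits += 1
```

Let's trace through this code step by step.

Initialize: smallest = 0
Initialize: hits = 0
Initialize: arr = [0, -6, 7, 3, 7]
Entering loop: for item in arr:

After execution: hits = 1
1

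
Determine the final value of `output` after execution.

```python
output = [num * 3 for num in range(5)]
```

Let's trace through this code step by step.

Initialize: output = [num * 3 for num in range(5)]

After execution: output = [0, 3, 6, 9, 12]
[0, 3, 6, 9, 12]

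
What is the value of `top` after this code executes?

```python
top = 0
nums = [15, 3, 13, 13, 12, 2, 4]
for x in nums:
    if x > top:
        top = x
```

Let's trace through this code step by step.

Initialize: top = 0
Initialize: nums = [15, 3, 13, 13, 12, 2, 4]
Entering loop: for x in nums:

After execution: top = 15
15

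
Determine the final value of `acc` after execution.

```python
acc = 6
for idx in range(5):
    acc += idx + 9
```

Let's trace through this code step by step.

Initialize: acc = 6
Entering loop: for idx in range(5):

After execution: acc = 61
61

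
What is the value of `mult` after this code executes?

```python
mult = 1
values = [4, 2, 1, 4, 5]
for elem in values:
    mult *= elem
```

Let's trace through this code step by step.

Initialize: mult = 1
Initialize: values = [4, 2, 1, 4, 5]
Entering loop: for elem in values:

After execution: mult = 160
160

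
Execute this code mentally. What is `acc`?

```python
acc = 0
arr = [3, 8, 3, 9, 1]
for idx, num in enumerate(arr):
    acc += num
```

Let's trace through this code step by step.

Initialize: acc = 0
Initialize: arr = [3, 8, 3, 9, 1]
Entering loop: for idx, num in enumerate(arr):

After execution: acc = 24
24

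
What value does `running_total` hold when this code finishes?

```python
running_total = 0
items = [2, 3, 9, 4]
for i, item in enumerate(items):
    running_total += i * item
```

Let's trace through this code step by step.

Initialize: running_total = 0
Initialize: items = [2, 3, 9, 4]
Entering loop: for i, item in enumerate(items):

After execution: running_total = 33
33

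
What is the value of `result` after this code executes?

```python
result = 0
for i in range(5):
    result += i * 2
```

Let's trace through this code step by step.

Initialize: result = 0
Entering loop: for i in range(5):

After execution: result = 20
20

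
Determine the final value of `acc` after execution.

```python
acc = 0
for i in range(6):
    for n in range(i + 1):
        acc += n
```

Let's trace through this code step by step.

Initialize: acc = 0
Entering loop: for i in range(6):

After execution: acc = 35
35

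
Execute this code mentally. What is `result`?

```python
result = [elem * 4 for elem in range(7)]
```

Let's trace through this code step by step.

Initialize: result = [elem * 4 for elem in range(7)]

After execution: result = [0, 4, 8, 12, 16, 20, 24]
[0, 4, 8, 12, 16, 20, 24]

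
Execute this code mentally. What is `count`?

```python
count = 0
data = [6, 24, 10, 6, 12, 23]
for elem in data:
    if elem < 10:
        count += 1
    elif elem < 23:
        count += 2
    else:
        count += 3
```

Let's trace through this code step by step.

Initialize: count = 0
Initialize: data = [6, 24, 10, 6, 12, 23]
Entering loop: for elem in data:

After execution: count = 12
12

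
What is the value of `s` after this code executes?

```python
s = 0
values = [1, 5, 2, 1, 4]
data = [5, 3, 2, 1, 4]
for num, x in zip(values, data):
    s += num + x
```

Let's trace through this code step by step.

Initialize: s = 0
Initialize: values = [1, 5, 2, 1, 4]
Initialize: data = [5, 3, 2, 1, 4]
Entering loop: for num, x in zip(values, data):

After execution: s = 28
28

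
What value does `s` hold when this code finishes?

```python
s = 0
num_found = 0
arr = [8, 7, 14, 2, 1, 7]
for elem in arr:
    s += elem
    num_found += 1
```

Let's trace through this code step by step.

Initialize: s = 0
Initialize: num_found = 0
Initialize: arr = [8, 7, 14, 2, 1, 7]
Entering loop: for elem in arr:

After execution: s = 39
39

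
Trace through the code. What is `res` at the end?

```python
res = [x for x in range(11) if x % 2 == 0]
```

Let's trace through this code step by step.

Initialize: res = [x for x in range(11) if x % 2 == 0]

After execution: res = [0, 2, 4, 6, 8, 10]
[0, 2, 4, 6, 8, 10]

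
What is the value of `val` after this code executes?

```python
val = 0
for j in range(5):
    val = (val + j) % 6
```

Let's trace through this code step by step.

Initialize: val = 0
Entering loop: for j in range(5):

After execution: val = 4
4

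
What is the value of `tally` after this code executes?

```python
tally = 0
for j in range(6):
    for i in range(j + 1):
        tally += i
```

Let's trace through this code step by step.

Initialize: tally = 0
Entering loop: for j in range(6):

After execution: tally = 35
35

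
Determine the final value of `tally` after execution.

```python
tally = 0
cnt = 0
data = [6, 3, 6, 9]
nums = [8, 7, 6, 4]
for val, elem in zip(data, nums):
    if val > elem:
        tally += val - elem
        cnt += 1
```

Let's trace through this code step by step.

Initialize: tally = 0
Initialize: cnt = 0
Initialize: data = [6, 3, 6, 9]
Initialize: nums = [8, 7, 6, 4]
Entering loop: for val, elem in zip(data, nums):

After execution: tally = 5
5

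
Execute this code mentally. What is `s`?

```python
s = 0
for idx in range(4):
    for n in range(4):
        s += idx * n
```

Let's trace through this code step by step.

Initialize: s = 0
Entering loop: for idx in range(4):

After execution: s = 36
36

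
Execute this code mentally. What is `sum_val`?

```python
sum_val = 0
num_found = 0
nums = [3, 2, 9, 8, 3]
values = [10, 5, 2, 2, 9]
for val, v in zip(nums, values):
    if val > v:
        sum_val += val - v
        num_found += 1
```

Let's trace through this code step by step.

Initialize: sum_val = 0
Initialize: num_found = 0
Initialize: nums = [3, 2, 9, 8, 3]
Initialize: values = [10, 5, 2, 2, 9]
Entering loop: for val, v in zip(nums, values):

After execution: sum_val = 13
13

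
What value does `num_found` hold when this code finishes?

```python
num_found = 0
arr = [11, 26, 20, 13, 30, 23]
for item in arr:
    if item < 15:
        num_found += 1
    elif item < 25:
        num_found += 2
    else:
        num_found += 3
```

Let's trace through this code step by step.

Initialize: num_found = 0
Initialize: arr = [11, 26, 20, 13, 30, 23]
Entering loop: for item in arr:

After execution: num_found = 12
12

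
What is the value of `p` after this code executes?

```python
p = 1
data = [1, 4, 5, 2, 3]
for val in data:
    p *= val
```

Let's trace through this code step by step.

Initialize: p = 1
Initialize: data = [1, 4, 5, 2, 3]
Entering loop: for val in data:

After execution: p = 120
120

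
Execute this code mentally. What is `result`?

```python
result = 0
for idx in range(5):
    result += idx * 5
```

Let's trace through this code step by step.

Initialize: result = 0
Entering loop: for idx in range(5):

After execution: result = 50
50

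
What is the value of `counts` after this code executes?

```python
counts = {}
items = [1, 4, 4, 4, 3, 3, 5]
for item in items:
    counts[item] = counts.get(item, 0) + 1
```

Let's trace through this code step by step.

Initialize: counts = {}
Initialize: items = [1, 4, 4, 4, 3, 3, 5]
Entering loop: for item in items:

After execution: counts = {1: 1, 4: 3, 3: 2, 5: 1}
{1: 1, 4: 3, 3: 2, 5: 1}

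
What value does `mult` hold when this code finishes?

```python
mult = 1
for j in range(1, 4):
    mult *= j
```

Let's trace through this code step by step.

Initialize: mult = 1
Entering loop: for j in range(1, 4):

After execution: mult = 6
6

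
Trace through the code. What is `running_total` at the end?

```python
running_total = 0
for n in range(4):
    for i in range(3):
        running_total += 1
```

Let's trace through this code step by step.

Initialize: running_total = 0
Entering loop: for n in range(4):

After execution: running_total = 12
12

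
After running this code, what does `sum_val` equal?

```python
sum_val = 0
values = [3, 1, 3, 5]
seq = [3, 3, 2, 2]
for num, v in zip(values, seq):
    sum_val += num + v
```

Let's trace through this code step by step.

Initialize: sum_val = 0
Initialize: values = [3, 1, 3, 5]
Initialize: seq = [3, 3, 2, 2]
Entering loop: for num, v in zip(values, seq):

After execution: sum_val = 22
22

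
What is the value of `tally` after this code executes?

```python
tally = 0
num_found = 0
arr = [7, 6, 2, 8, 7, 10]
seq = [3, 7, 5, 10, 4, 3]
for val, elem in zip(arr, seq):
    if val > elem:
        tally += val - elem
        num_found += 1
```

Let's trace through this code step by step.

Initialize: tally = 0
Initialize: num_found = 0
Initialize: arr = [7, 6, 2, 8, 7, 10]
Initialize: seq = [3, 7, 5, 10, 4, 3]
Entering loop: for val, elem in zip(arr, seq):

After execution: tally = 14
14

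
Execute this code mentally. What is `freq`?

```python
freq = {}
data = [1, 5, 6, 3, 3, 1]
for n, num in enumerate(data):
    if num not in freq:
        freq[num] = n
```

Let's trace through this code step by step.

Initialize: freq = {}
Initialize: data = [1, 5, 6, 3, 3, 1]
Entering loop: for n, num in enumerate(data):

After execution: freq = {1: 0, 5: 1, 6: 2, 3: 3}
{1: 0, 5: 1, 6: 2, 3: 3}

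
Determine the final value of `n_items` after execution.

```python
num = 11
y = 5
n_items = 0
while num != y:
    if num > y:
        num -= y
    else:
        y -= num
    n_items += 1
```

Let's trace through this code step by step.

Initialize: num = 11
Initialize: y = 5
Initialize: n_items = 0
Entering loop: while num != y:

After execution: n_items = 6
6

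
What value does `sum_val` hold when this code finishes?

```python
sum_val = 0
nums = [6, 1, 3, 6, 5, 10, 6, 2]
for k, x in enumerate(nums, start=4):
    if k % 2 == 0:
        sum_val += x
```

Let's trace through this code step by step.

Initialize: sum_val = 0
Initialize: nums = [6, 1, 3, 6, 5, 10, 6, 2]
Entering loop: for k, x in enumerate(nums, start=4):

After execution: sum_val = 20
20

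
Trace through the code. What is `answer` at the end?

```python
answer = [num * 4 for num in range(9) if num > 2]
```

Let's trace through this code step by step.

Initialize: answer = [num * 4 for num in range(9) if num > 2]

After execution: answer = [12, 16, 20, 24, 28, 32]
[12, 16, 20, 24, 28, 32]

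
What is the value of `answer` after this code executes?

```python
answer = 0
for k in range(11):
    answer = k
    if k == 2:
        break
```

Let's trace through this code step by step.

Initialize: answer = 0
Entering loop: for k in range(11):

After execution: answer = 2
2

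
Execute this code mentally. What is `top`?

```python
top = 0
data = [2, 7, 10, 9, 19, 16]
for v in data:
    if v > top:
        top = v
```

Let's trace through this code step by step.

Initialize: top = 0
Initialize: data = [2, 7, 10, 9, 19, 16]
Entering loop: for v in data:

After execution: top = 19
19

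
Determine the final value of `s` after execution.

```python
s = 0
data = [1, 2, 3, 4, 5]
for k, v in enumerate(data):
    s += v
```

Let's trace through this code step by step.

Initialize: s = 0
Initialize: data = [1, 2, 3, 4, 5]
Entering loop: for k, v in enumerate(data):

After execution: s = 15
15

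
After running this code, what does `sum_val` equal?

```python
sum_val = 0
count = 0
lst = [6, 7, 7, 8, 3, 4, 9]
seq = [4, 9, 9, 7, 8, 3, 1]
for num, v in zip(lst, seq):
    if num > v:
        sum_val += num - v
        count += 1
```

Let's trace through this code step by step.

Initialize: sum_val = 0
Initialize: count = 0
Initialize: lst = [6, 7, 7, 8, 3, 4, 9]
Initialize: seq = [4, 9, 9, 7, 8, 3, 1]
Entering loop: for num, v in zip(lst, seq):

After execution: sum_val = 12
12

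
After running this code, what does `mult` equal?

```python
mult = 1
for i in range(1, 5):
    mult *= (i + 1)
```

Let's trace through this code step by step.

Initialize: mult = 1
Entering loop: for i in range(1, 5):

After execution: mult = 120
120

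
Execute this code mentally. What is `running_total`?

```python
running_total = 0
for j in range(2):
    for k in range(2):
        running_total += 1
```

Let's trace through this code step by step.

Initialize: running_total = 0
Entering loop: for j in range(2):

After execution: running_total = 4
4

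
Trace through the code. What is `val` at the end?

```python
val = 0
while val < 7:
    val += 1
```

Let's trace through this code step by step.

Initialize: val = 0
Entering loop: while val < 7:

After execution: val = 7
7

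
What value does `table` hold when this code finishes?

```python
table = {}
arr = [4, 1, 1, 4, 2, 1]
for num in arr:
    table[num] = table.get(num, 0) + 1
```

Let's trace through this code step by step.

Initialize: table = {}
Initialize: arr = [4, 1, 1, 4, 2, 1]
Entering loop: for num in arr:

After execution: table = {4: 2, 1: 3, 2: 1}
{4: 2, 1: 3, 2: 1}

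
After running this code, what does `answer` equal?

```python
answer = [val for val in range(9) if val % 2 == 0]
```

Let's trace through this code step by step.

Initialize: answer = [val for val in range(9) if val % 2 == 0]

After execution: answer = [0, 2, 4, 6, 8]
[0, 2, 4, 6, 8]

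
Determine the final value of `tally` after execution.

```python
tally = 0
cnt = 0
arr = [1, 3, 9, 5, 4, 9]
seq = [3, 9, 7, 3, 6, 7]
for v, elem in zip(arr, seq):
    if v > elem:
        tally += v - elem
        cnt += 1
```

Let's trace through this code step by step.

Initialize: tally = 0
Initialize: cnt = 0
Initialize: arr = [1, 3, 9, 5, 4, 9]
Initialize: seq = [3, 9, 7, 3, 6, 7]
Entering loop: for v, elem in zip(arr, seq):

After execution: tally = 6
6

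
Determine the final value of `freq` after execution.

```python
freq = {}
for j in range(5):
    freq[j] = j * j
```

Let's trace through this code step by step.

Initialize: freq = {}
Entering loop: for j in range(5):

After execution: freq = {0: 0, 1: 1, 2: 4, 3: 9, 4: 16}
{0: 0, 1: 1, 2: 4, 3: 9, 4: 16}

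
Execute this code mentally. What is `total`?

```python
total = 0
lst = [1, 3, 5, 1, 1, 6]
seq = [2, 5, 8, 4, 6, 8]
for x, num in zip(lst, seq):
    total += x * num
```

Let's trace through this code step by step.

Initialize: total = 0
Initialize: lst = [1, 3, 5, 1, 1, 6]
Initialize: seq = [2, 5, 8, 4, 6, 8]
Entering loop: for x, num in zip(lst, seq):

After execution: total = 115
115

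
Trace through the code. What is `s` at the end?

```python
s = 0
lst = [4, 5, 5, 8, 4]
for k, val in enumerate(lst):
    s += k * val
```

Let's trace through this code step by step.

Initialize: s = 0
Initialize: lst = [4, 5, 5, 8, 4]
Entering loop: for k, val in enumerate(lst):

After execution: s = 55
55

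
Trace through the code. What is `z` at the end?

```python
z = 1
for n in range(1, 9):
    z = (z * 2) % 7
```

Let's trace through this code step by step.

Initialize: z = 1
Entering loop: for n in range(1, 9):

After execution: z = 4
4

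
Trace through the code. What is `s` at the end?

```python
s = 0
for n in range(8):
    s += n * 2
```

Let's trace through this code step by step.

Initialize: s = 0
Entering loop: for n in range(8):

After execution: s = 56
56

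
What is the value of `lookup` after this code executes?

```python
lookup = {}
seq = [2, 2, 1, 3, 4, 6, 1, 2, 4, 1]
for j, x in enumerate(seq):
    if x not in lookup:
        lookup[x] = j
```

Let's trace through this code step by step.

Initialize: lookup = {}
Initialize: seq = [2, 2, 1, 3, 4, 6, 1, 2, 4, 1]
Entering loop: for j, x in enumerate(seq):

After execution: lookup = {2: 0, 1: 2, 3: 3, 4: 4, 6: 5}
{2: 0, 1: 2, 3: 3, 4: 4, 6: 5}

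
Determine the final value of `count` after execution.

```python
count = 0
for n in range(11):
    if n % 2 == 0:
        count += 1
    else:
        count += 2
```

Let's trace through this code step by step.

Initialize: count = 0
Entering loop: for n in range(11):

After execution: count = 16
16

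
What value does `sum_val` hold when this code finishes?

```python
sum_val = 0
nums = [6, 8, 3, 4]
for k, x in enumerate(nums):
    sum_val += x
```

Let's trace through this code step by step.

Initialize: sum_val = 0
Initialize: nums = [6, 8, 3, 4]
Entering loop: for k, x in enumerate(nums):

After execution: sum_val = 21
21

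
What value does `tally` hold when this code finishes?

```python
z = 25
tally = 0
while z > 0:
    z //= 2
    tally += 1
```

Let's trace through this code step by step.

Initialize: z = 25
Initialize: tally = 0
Entering loop: while z > 0:

After execution: tally = 5
5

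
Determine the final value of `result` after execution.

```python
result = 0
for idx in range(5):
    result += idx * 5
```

Let's trace through this code step by step.

Initialize: result = 0
Entering loop: for idx in range(5):

After execution: result = 50
50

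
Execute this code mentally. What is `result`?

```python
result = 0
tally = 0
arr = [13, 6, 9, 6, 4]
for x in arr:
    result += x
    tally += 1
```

Let's trace through this code step by step.

Initialize: result = 0
Initialize: tally = 0
Initialize: arr = [13, 6, 9, 6, 4]
Entering loop: for x in arr:

After execution: result = 38
38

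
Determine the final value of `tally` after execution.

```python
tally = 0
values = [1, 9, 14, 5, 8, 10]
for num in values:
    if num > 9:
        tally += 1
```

Let's trace through this code step by step.

Initialize: tally = 0
Initialize: values = [1, 9, 14, 5, 8, 10]
Entering loop: for num in values:

After execution: tally = 2
2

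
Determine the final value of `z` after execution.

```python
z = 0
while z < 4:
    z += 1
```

Let's trace through this code step by step.

Initialize: z = 0
Entering loop: while z < 4:

After execution: z = 4
4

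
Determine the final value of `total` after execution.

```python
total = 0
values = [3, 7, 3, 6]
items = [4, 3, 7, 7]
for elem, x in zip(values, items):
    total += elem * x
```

Let's trace through this code step by step.

Initialize: total = 0
Initialize: values = [3, 7, 3, 6]
Initialize: items = [4, 3, 7, 7]
Entering loop: for elem, x in zip(values, items):

After execution: total = 96
96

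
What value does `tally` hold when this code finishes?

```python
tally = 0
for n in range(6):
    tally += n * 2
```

Let's trace through this code step by step.

Initialize: tally = 0
Entering loop: for n in range(6):

After execution: tally = 30
30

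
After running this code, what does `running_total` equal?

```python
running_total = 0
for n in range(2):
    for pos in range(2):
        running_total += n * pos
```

Let's trace through this code step by step.

Initialize: running_total = 0
Entering loop: for n in range(2):

After execution: running_total = 1
1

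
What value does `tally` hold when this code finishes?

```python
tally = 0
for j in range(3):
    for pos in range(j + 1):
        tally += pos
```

Let's trace through this code step by step.

Initialize: tally = 0
Entering loop: for j in range(3):

After execution: tally = 4
4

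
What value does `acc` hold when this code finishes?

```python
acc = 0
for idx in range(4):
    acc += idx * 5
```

Let's trace through this code step by step.

Initialize: acc = 0
Entering loop: for idx in range(4):

After execution: acc = 30
30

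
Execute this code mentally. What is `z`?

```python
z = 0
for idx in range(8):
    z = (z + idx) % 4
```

Let's trace through this code step by step.

Initialize: z = 0
Entering loop: for idx in range(8):

After execution: z = 0
0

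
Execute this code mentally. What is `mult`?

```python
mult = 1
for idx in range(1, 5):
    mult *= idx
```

Let's trace through this code step by step.

Initialize: mult = 1
Entering loop: for idx in range(1, 5):

After execution: mult = 24
24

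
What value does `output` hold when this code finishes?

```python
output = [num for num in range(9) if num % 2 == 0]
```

Let's trace through this code step by step.

Initialize: output = [num for num in range(9) if num % 2 == 0]

After execution: output = [0, 2, 4, 6, 8]
[0, 2, 4, 6, 8]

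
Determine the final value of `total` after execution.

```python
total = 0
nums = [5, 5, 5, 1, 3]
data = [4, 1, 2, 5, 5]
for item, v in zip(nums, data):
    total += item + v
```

Let's trace through this code step by step.

Initialize: total = 0
Initialize: nums = [5, 5, 5, 1, 3]
Initialize: data = [4, 1, 2, 5, 5]
Entering loop: for item, v in zip(nums, data):

After execution: total = 36
36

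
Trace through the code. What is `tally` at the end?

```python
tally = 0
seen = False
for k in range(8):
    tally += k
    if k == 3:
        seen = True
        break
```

Let's trace through this code step by step.

Initialize: tally = 0
Initialize: seen = False
Entering loop: for k in range(8):

After execution: tally = 6
6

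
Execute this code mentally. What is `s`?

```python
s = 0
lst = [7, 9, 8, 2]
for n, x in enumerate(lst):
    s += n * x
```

Let's trace through this code step by step.

Initialize: s = 0
Initialize: lst = [7, 9, 8, 2]
Entering loop: for n, x in enumerate(lst):

After execution: s = 31
31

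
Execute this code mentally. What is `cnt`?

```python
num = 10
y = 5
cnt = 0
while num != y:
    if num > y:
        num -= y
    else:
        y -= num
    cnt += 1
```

Let's trace through this code step by step.

Initialize: num = 10
Initialize: y = 5
Initialize: cnt = 0
Entering loop: while num != y:

After execution: cnt = 1
1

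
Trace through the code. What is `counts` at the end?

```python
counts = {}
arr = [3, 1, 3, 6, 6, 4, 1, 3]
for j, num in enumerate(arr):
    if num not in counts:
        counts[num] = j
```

Let's trace through this code step by step.

Initialize: counts = {}
Initialize: arr = [3, 1, 3, 6, 6, 4, 1, 3]
Entering loop: for j, num in enumerate(arr):

After execution: counts = {3: 0, 1: 1, 6: 3, 4: 5}
{3: 0, 1: 1, 6: 3, 4: 5}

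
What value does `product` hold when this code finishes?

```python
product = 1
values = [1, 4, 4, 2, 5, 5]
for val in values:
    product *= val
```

Let's trace through this code step by step.

Initialize: product = 1
Initialize: values = [1, 4, 4, 2, 5, 5]
Entering loop: for val in values:

After execution: product = 800
800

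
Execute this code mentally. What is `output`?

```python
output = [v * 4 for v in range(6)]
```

Let's trace through this code step by step.

Initialize: output = [v * 4 for v in range(6)]

After execution: output = [0, 4, 8, 12, 16, 20]
[0, 4, 8, 12, 16, 20]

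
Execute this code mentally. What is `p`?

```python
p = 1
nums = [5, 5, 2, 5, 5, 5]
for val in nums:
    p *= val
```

Let's trace through this code step by step.

Initialize: p = 1
Initialize: nums = [5, 5, 2, 5, 5, 5]
Entering loop: for val in nums:

After execution: p = 6250
6250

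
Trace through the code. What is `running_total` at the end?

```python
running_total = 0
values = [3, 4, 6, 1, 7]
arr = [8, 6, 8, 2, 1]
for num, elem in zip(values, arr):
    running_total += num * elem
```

Let's trace through this code step by step.

Initialize: running_total = 0
Initialize: values = [3, 4, 6, 1, 7]
Initialize: arr = [8, 6, 8, 2, 1]
Entering loop: for num, elem in zip(values, arr):

After execution: running_total = 105
105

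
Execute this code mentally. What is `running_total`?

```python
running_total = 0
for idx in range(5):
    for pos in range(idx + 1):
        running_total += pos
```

Let's trace through this code step by step.

Initialize: running_total = 0
Entering loop: for idx in range(5):

After execution: running_total = 20
20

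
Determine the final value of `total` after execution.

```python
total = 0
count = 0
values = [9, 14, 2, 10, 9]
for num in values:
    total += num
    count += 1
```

Let's trace through this code step by step.

Initialize: total = 0
Initialize: count = 0
Initialize: values = [9, 14, 2, 10, 9]
Entering loop: for num in values:

After execution: total = 44
44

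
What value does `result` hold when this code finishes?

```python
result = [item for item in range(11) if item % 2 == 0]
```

Let's trace through this code step by step.

Initialize: result = [item for item in range(11) if item % 2 == 0]

After execution: result = [0, 2, 4, 6, 8, 10]
[0, 2, 4, 6, 8, 10]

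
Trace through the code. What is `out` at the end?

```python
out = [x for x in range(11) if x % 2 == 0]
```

Let's trace through this code step by step.

Initialize: out = [x for x in range(11) if x % 2 == 0]

After execution: out = [0, 2, 4, 6, 8, 10]
[0, 2, 4, 6, 8, 10]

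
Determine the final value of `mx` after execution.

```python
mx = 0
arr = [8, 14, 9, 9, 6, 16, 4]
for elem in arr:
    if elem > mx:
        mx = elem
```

Let's trace through this code step by step.

Initialize: mx = 0
Initialize: arr = [8, 14, 9, 9, 6, 16, 4]
Entering loop: for elem in arr:

After execution: mx = 16
16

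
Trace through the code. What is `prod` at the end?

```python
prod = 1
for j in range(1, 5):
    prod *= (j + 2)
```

Let's trace through this code step by step.

Initialize: prod = 1
Entering loop: for j in range(1, 5):

After execution: prod = 360
360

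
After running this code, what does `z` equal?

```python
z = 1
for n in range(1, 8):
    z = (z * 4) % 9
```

Let's trace through this code step by step.

Initialize: z = 1
Entering loop: for n in range(1, 8):

After execution: z = 4
4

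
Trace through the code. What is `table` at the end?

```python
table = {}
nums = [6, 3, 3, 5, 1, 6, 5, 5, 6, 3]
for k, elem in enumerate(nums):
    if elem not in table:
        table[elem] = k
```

Let's trace through this code step by step.

Initialize: table = {}
Initialize: nums = [6, 3, 3, 5, 1, 6, 5, 5, 6, 3]
Entering loop: for k, elem in enumerate(nums):

After execution: table = {6: 0, 3: 1, 5: 3, 1: 4}
{6: 0, 3: 1, 5: 3, 1: 4}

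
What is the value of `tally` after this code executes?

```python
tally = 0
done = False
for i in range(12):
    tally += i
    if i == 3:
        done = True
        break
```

Let's trace through this code step by step.

Initialize: tally = 0
Initialize: done = False
Entering loop: for i in range(12):

After execution: tally = 6
6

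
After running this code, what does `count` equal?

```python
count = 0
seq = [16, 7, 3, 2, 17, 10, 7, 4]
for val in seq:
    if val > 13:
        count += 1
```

Let's trace through this code step by step.

Initialize: count = 0
Initialize: seq = [16, 7, 3, 2, 17, 10, 7, 4]
Entering loop: for val in seq:

After execution: count = 2
2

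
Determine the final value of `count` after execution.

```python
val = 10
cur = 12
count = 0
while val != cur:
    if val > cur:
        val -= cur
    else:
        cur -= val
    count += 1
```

Let's trace through this code step by step.

Initialize: val = 10
Initialize: cur = 12
Initialize: count = 0
Entering loop: while val != cur:

After execution: count = 5
5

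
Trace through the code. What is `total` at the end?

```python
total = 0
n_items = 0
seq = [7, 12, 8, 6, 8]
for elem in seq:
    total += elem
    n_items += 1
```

Let's trace through this code step by step.

Initialize: total = 0
Initialize: n_items = 0
Initialize: seq = [7, 12, 8, 6, 8]
Entering loop: for elem in seq:

After execution: total = 41
41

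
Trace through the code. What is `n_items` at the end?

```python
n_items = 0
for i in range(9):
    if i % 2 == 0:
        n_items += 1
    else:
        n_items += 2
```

Let's trace through this code step by step.

Initialize: n_items = 0
Entering loop: for i in range(9):

After execution: n_items = 13
13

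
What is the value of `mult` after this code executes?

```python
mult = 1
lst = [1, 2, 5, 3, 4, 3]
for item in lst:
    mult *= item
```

Let's trace through this code step by step.

Initialize: mult = 1
Initialize: lst = [1, 2, 5, 3, 4, 3]
Entering loop: for item in lst:

After execution: mult = 360
360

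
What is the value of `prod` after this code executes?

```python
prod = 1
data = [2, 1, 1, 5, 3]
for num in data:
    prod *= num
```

Let's trace through this code step by step.

Initialize: prod = 1
Initialize: data = [2, 1, 1, 5, 3]
Entering loop: for num in data:

After execution: prod = 30
30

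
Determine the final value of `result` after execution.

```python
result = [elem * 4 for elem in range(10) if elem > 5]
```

Let's trace through this code step by step.

Initialize: result = [elem * 4 for elem in range(10) if elem > 5]

After execution: result = [24, 28, 32, 36]
[24, 28, 32, 36]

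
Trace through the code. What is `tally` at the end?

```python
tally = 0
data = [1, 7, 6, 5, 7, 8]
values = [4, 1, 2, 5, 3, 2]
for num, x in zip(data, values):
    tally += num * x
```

Let's trace through this code step by step.

Initialize: tally = 0
Initialize: data = [1, 7, 6, 5, 7, 8]
Initialize: values = [4, 1, 2, 5, 3, 2]
Entering loop: for num, x in zip(data, values):

After execution: tally = 85
85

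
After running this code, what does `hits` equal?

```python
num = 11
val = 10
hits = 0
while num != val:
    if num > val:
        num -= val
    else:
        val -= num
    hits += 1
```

Let's trace through this code step by step.

Initialize: num = 11
Initialize: val = 10
Initialize: hits = 0
Entering loop: while num != val:

After execution: hits = 10
10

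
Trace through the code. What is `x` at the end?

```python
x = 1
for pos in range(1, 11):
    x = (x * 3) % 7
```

Let's trace through this code step by step.

Initialize: x = 1
Entering loop: for pos in range(1, 11):

After execution: x = 4
4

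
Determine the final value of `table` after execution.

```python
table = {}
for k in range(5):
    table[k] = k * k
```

Let's trace through this code step by step.

Initialize: table = {}
Entering loop: for k in range(5):

After execution: table = {0: 0, 1: 1, 2: 4, 3: 9, 4: 16}
{0: 0, 1: 1, 2: 4, 3: 9, 4: 16}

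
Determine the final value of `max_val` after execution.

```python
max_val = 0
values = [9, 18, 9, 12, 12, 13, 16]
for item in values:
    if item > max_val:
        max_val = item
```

Let's trace through this code step by step.

Initialize: max_val = 0
Initialize: values = [9, 18, 9, 12, 12, 13, 16]
Entering loop: for item in values:

After execution: max_val = 18
18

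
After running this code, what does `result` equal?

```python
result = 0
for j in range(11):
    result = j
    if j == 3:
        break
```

Let's trace through this code step by step.

Initialize: result = 0
Entering loop: for j in range(11):

After execution: result = 3
3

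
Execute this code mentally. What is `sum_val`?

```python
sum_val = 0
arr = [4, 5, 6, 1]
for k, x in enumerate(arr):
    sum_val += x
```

Let's trace through this code step by step.

Initialize: sum_val = 0
Initialize: arr = [4, 5, 6, 1]
Entering loop: for k, x in enumerate(arr):

After execution: sum_val = 16
16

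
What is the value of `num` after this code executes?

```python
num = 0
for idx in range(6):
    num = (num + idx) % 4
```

Let's trace through this code step by step.

Initialize: num = 0
Entering loop: for idx in range(6):

After execution: num = 3
3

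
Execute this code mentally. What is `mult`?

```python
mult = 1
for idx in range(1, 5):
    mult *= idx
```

Let's trace through this code step by step.

Initialize: mult = 1
Entering loop: for idx in range(1, 5):

After execution: mult = 24
24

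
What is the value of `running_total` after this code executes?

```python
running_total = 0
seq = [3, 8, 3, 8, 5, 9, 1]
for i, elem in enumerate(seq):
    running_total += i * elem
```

Let's trace through this code step by step.

Initialize: running_total = 0
Initialize: seq = [3, 8, 3, 8, 5, 9, 1]
Entering loop: for i, elem in enumerate(seq):

After execution: running_total = 109
109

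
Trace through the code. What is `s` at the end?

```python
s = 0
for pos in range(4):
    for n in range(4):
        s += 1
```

Let's trace through this code step by step.

Initialize: s = 0
Entering loop: for pos in range(4):

After execution: s = 16
16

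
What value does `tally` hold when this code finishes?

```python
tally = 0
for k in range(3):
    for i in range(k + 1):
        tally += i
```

Let's trace through this code step by step.

Initialize: tally = 0
Entering loop: for k in range(3):

After execution: tally = 4
4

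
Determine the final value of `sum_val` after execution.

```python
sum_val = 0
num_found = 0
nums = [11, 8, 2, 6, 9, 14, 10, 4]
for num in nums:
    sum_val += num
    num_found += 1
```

Let's trace through this code step by step.

Initialize: sum_val = 0
Initialize: num_found = 0
Initialize: nums = [11, 8, 2, 6, 9, 14, 10, 4]
Entering loop: for num in nums:

After execution: sum_val = 64
64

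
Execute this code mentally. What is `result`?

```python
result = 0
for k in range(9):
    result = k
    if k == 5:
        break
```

Let's trace through this code step by step.

Initialize: result = 0
Entering loop: for k in range(9):

After execution: result = 5
5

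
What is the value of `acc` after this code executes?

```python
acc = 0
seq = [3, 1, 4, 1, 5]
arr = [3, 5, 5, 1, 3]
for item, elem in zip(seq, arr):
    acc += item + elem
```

Let's trace through this code step by step.

Initialize: acc = 0
Initialize: seq = [3, 1, 4, 1, 5]
Initialize: arr = [3, 5, 5, 1, 3]
Entering loop: for item, elem in zip(seq, arr):

After execution: acc = 31
31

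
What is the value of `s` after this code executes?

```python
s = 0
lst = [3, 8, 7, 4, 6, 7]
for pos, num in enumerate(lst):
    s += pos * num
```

Let's trace through this code step by step.

Initialize: s = 0
Initialize: lst = [3, 8, 7, 4, 6, 7]
Entering loop: for pos, num in enumerate(lst):

After execution: s = 93
93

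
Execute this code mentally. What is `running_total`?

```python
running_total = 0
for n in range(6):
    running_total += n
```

Let's trace through this code step by step.

Initialize: running_total = 0
Entering loop: for n in range(6):

After execution: running_total = 15
15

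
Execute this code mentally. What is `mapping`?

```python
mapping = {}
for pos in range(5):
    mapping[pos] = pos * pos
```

Let's trace through this code step by step.

Initialize: mapping = {}
Entering loop: for pos in range(5):

After execution: mapping = {0: 0, 1: 1, 2: 4, 3: 9, 4: 16}
{0: 0, 1: 1, 2: 4, 3: 9, 4: 16}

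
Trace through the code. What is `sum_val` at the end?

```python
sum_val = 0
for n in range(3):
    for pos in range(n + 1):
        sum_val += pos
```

Let's trace through this code step by step.

Initialize: sum_val = 0
Entering loop: for n in range(3):

After execution: sum_val = 4
4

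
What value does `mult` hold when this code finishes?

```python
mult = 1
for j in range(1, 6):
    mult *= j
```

Let's trace through this code step by step.

Initialize: mult = 1
Entering loop: for j in range(1, 6):

After execution: mult = 120
120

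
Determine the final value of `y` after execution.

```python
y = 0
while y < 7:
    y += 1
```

Let's trace through this code step by step.

Initialize: y = 0
Entering loop: while y < 7:

After execution: y = 7
7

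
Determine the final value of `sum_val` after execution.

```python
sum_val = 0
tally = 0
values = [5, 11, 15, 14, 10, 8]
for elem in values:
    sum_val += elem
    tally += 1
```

Let's trace through this code step by step.

Initialize: sum_val = 0
Initialize: tally = 0
Initialize: values = [5, 11, 15, 14, 10, 8]
Entering loop: for elem in values:

After execution: sum_val = 63
63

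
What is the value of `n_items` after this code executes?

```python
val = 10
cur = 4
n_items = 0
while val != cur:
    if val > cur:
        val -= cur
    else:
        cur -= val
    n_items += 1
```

Let's trace through this code step by step.

Initialize: val = 10
Initialize: cur = 4
Initialize: n_items = 0
Entering loop: while val != cur:

After execution: n_items = 3
3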